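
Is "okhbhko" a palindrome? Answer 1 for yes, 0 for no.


Input: okhbhko
Reversed: okhbhko
  Compare pos 0 ('o') with pos 6 ('o'): match
  Compare pos 1 ('k') with pos 5 ('k'): match
  Compare pos 2 ('h') with pos 4 ('h'): match
Result: palindrome

1


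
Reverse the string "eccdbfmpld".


Input: eccdbfmpld
Reading characters right to left:
  Position 9: 'd'
  Position 8: 'l'
  Position 7: 'p'
  Position 6: 'm'
  Position 5: 'f'
  Position 4: 'b'
  Position 3: 'd'
  Position 2: 'c'
  Position 1: 'c'
  Position 0: 'e'
Reversed: dlpmfbdcce

dlpmfbdcce


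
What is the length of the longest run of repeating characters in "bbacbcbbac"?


Input: "bbacbcbbac"
Scanning for longest run:
  Position 1 ('b'): continues run of 'b', length=2
  Position 2 ('a'): new char, reset run to 1
  Position 3 ('c'): new char, reset run to 1
  Position 4 ('b'): new char, reset run to 1
  Position 5 ('c'): new char, reset run to 1
  Position 6 ('b'): new char, reset run to 1
  Position 7 ('b'): continues run of 'b', length=2
  Position 8 ('a'): new char, reset run to 1
  Position 9 ('c'): new char, reset run to 1
Longest run: 'b' with length 2

2


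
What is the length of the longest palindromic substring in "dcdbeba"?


Input: "dcdbeba"
Checking substrings for palindromes:
  [0:3] "dcd" (len 3) => palindrome
  [3:6] "beb" (len 3) => palindrome
Longest palindromic substring: "dcd" with length 3

3


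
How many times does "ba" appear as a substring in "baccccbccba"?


Searching for "ba" in "baccccbccba"
Scanning each position:
  Position 0: "ba" => MATCH
  Position 1: "ac" => no
  Position 2: "cc" => no
  Position 3: "cc" => no
  Position 4: "cc" => no
  Position 5: "cb" => no
  Position 6: "bc" => no
  Position 7: "cc" => no
  Position 8: "cb" => no
  Position 9: "ba" => MATCH
Total occurrences: 2

2


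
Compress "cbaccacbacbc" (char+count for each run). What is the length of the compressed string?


Input: cbaccacbacbc
Runs:
  'c' x 1 => "c1"
  'b' x 1 => "b1"
  'a' x 1 => "a1"
  'c' x 2 => "c2"
  'a' x 1 => "a1"
  'c' x 1 => "c1"
  'b' x 1 => "b1"
  'a' x 1 => "a1"
  'c' x 1 => "c1"
  'b' x 1 => "b1"
  'c' x 1 => "c1"
Compressed: "c1b1a1c2a1c1b1a1c1b1c1"
Compressed length: 22

22


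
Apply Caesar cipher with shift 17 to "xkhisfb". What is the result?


Caesar cipher: shift "xkhisfb" by 17
  'x' (pos 23) + 17 = pos 14 = 'o'
  'k' (pos 10) + 17 = pos 1 = 'b'
  'h' (pos 7) + 17 = pos 24 = 'y'
  'i' (pos 8) + 17 = pos 25 = 'z'
  's' (pos 18) + 17 = pos 9 = 'j'
  'f' (pos 5) + 17 = pos 22 = 'w'
  'b' (pos 1) + 17 = pos 18 = 's'
Result: obyzjws

obyzjws


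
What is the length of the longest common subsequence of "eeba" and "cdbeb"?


LCS of "eeba" and "cdbeb"
DP table:
           c    d    b    e    b
      0    0    0    0    0    0
  e   0    0    0    0    1    1
  e   0    0    0    0    1    1
  b   0    0    0    1    1    2
  a   0    0    0    1    1    2
LCS length = dp[4][5] = 2

2


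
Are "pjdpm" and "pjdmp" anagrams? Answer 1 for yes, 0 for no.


Strings: "pjdpm", "pjdmp"
Sorted first:  djmpp
Sorted second: djmpp
Sorted forms match => anagrams

1


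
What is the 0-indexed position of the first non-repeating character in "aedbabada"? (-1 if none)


Input: aedbabada
Character frequencies:
  'a': 4
  'b': 2
  'd': 2
  'e': 1
Scanning left to right for freq == 1:
  Position 0 ('a'): freq=4, skip
  Position 1 ('e'): unique! => answer = 1

1


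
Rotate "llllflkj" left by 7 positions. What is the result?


Input: "llllflkj", rotate left by 7
First 7 characters: "llllflk"
Remaining characters: "j"
Concatenate remaining + first: "j" + "llllflk" = "jllllflk"

jllllflk


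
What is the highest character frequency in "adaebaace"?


Input: adaebaace
Character counts:
  'a': 4
  'b': 1
  'c': 1
  'd': 1
  'e': 2
Maximum frequency: 4

4


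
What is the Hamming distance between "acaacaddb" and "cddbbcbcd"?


Comparing "acaacaddb" and "cddbbcbcd" position by position:
  Position 0: 'a' vs 'c' => differ
  Position 1: 'c' vs 'd' => differ
  Position 2: 'a' vs 'd' => differ
  Position 3: 'a' vs 'b' => differ
  Position 4: 'c' vs 'b' => differ
  Position 5: 'a' vs 'c' => differ
  Position 6: 'd' vs 'b' => differ
  Position 7: 'd' vs 'c' => differ
  Position 8: 'b' vs 'd' => differ
Total differences (Hamming distance): 9

9


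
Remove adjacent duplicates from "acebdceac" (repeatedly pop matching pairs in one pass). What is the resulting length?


Input: acebdceac
Stack-based adjacent duplicate removal:
  Read 'a': push. Stack: a
  Read 'c': push. Stack: ac
  Read 'e': push. Stack: ace
  Read 'b': push. Stack: aceb
  Read 'd': push. Stack: acebd
  Read 'c': push. Stack: acebdc
  Read 'e': push. Stack: acebdce
  Read 'a': push. Stack: acebdcea
  Read 'c': push. Stack: acebdceac
Final stack: "acebdceac" (length 9)

9


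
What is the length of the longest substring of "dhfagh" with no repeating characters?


Input: "dhfagh"
Sliding window (track last position of each char):
  Position 0 ('d'): window [0,0] length 1 -- new best
  Position 1 ('h'): window [0,1] length 2 -- new best
  Position 2 ('f'): window [0,2] length 3 -- new best
  Position 3 ('a'): window [0,3] length 4 -- new best
  Position 4 ('g'): window [0,4] length 5 -- new best
  Position 5 ('h'): repeat (last at 1), move window start to 2
  Position 5 ('h'): window [2,5] length 4
Longest substring with no repeats: "dhfag" with length 5

5


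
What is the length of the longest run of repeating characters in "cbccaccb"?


Input: "cbccaccb"
Scanning for longest run:
  Position 1 ('b'): new char, reset run to 1
  Position 2 ('c'): new char, reset run to 1
  Position 3 ('c'): continues run of 'c', length=2
  Position 4 ('a'): new char, reset run to 1
  Position 5 ('c'): new char, reset run to 1
  Position 6 ('c'): continues run of 'c', length=2
  Position 7 ('b'): new char, reset run to 1
Longest run: 'c' with length 2

2


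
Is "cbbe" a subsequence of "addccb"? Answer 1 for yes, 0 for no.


Check if "cbbe" is a subsequence of "addccb"
Greedy scan:
  Position 0 ('a'): no match needed
  Position 1 ('d'): no match needed
  Position 2 ('d'): no match needed
  Position 3 ('c'): matches sub[0] = 'c'
  Position 4 ('c'): no match needed
  Position 5 ('b'): matches sub[1] = 'b'
Only matched 2/4 characters => not a subsequence

0


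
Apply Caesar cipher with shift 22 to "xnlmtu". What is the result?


Caesar cipher: shift "xnlmtu" by 22
  'x' (pos 23) + 22 = pos 19 = 't'
  'n' (pos 13) + 22 = pos 9 = 'j'
  'l' (pos 11) + 22 = pos 7 = 'h'
  'm' (pos 12) + 22 = pos 8 = 'i'
  't' (pos 19) + 22 = pos 15 = 'p'
  'u' (pos 20) + 22 = pos 16 = 'q'
Result: tjhipq

tjhipq


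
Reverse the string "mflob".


Input: mflob
Reading characters right to left:
  Position 4: 'b'
  Position 3: 'o'
  Position 2: 'l'
  Position 1: 'f'
  Position 0: 'm'
Reversed: bolfm

bolfm


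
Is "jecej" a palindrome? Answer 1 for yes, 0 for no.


Input: jecej
Reversed: jecej
  Compare pos 0 ('j') with pos 4 ('j'): match
  Compare pos 1 ('e') with pos 3 ('e'): match
Result: palindrome

1


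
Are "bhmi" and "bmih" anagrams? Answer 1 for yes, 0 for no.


Strings: "bhmi", "bmih"
Sorted first:  bhim
Sorted second: bhim
Sorted forms match => anagrams

1


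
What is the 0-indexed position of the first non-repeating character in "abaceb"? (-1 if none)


Input: abaceb
Character frequencies:
  'a': 2
  'b': 2
  'c': 1
  'e': 1
Scanning left to right for freq == 1:
  Position 0 ('a'): freq=2, skip
  Position 1 ('b'): freq=2, skip
  Position 2 ('a'): freq=2, skip
  Position 3 ('c'): unique! => answer = 3

3


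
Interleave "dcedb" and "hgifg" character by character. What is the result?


Interleaving "dcedb" and "hgifg":
  Position 0: 'd' from first, 'h' from second => "dh"
  Position 1: 'c' from first, 'g' from second => "cg"
  Position 2: 'e' from first, 'i' from second => "ei"
  Position 3: 'd' from first, 'f' from second => "df"
  Position 4: 'b' from first, 'g' from second => "bg"
Result: dhcgeidfbg

dhcgeidfbg


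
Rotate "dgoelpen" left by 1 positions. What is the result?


Input: "dgoelpen", rotate left by 1
First 1 characters: "d"
Remaining characters: "goelpen"
Concatenate remaining + first: "goelpen" + "d" = "goelpend"

goelpend


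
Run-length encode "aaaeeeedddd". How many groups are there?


Input: aaaeeeedddd
Scanning for consecutive runs:
  Group 1: 'a' x 3 (positions 0-2)
  Group 2: 'e' x 4 (positions 3-6)
  Group 3: 'd' x 4 (positions 7-10)
Total groups: 3

3


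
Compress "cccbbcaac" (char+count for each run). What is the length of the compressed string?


Input: cccbbcaac
Runs:
  'c' x 3 => "c3"
  'b' x 2 => "b2"
  'c' x 1 => "c1"
  'a' x 2 => "a2"
  'c' x 1 => "c1"
Compressed: "c3b2c1a2c1"
Compressed length: 10

10


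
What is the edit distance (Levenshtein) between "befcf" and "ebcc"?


Computing edit distance: "befcf" -> "ebcc"
DP table:
           e    b    c    c
      0    1    2    3    4
  b   1    1    1    2    3
  e   2    1    2    2    3
  f   3    2    2    3    3
  c   4    3    3    2    3
  f   5    4    4    3    3
Edit distance = dp[5][4] = 3

3


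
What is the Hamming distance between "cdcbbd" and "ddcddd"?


Comparing "cdcbbd" and "ddcddd" position by position:
  Position 0: 'c' vs 'd' => differ
  Position 1: 'd' vs 'd' => same
  Position 2: 'c' vs 'c' => same
  Position 3: 'b' vs 'd' => differ
  Position 4: 'b' vs 'd' => differ
  Position 5: 'd' vs 'd' => same
Total differences (Hamming distance): 3

3


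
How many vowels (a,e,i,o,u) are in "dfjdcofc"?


Input: dfjdcofc
Checking each character:
  'd' at position 0: consonant
  'f' at position 1: consonant
  'j' at position 2: consonant
  'd' at position 3: consonant
  'c' at position 4: consonant
  'o' at position 5: vowel (running total: 1)
  'f' at position 6: consonant
  'c' at position 7: consonant
Total vowels: 1

1


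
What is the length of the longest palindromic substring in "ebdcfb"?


Input: "ebdcfb"
Checking substrings for palindromes:
  No multi-char palindromic substrings found
Longest palindromic substring: "e" with length 1

1


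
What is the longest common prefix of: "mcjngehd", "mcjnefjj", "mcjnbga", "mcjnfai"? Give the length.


Words: mcjngehd, mcjnefjj, mcjnbga, mcjnfai
  Position 0: all 'm' => match
  Position 1: all 'c' => match
  Position 2: all 'j' => match
  Position 3: all 'n' => match
  Position 4: ('g', 'e', 'b', 'f') => mismatch, stop
LCP = "mcjn" (length 4)

4


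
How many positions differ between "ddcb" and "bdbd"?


Comparing "ddcb" and "bdbd" position by position:
  Position 0: 'd' vs 'b' => DIFFER
  Position 1: 'd' vs 'd' => same
  Position 2: 'c' vs 'b' => DIFFER
  Position 3: 'b' vs 'd' => DIFFER
Positions that differ: 3

3


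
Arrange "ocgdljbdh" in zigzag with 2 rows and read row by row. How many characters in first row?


Zigzag "ocgdljbdh" into 2 rows:
Placing characters:
  'o' => row 0
  'c' => row 1
  'g' => row 0
  'd' => row 1
  'l' => row 0
  'j' => row 1
  'b' => row 0
  'd' => row 1
  'h' => row 0
Rows:
  Row 0: "oglbh"
  Row 1: "cdjd"
First row length: 5

5


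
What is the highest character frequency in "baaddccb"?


Input: baaddccb
Character counts:
  'a': 2
  'b': 2
  'c': 2
  'd': 2
Maximum frequency: 2

2


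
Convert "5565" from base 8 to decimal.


Input: "5565" in base 8
Positional expansion:
  Digit '5' (value 5) x 8^3 = 2560
  Digit '5' (value 5) x 8^2 = 320
  Digit '6' (value 6) x 8^1 = 48
  Digit '5' (value 5) x 8^0 = 5
Sum = 2933

2933


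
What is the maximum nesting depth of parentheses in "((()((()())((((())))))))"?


Input: "((()((()())((((())))))))"
Tracking depth:
  Position 0 '(': depth becomes 1
  Position 1 '(': depth becomes 2
  Position 2 '(': depth becomes 3
  Position 3 ')': depth becomes 2
  Position 4 '(': depth becomes 3
  Position 5 '(': depth becomes 4
  Position 6 '(': depth becomes 5
  Position 7 ')': depth becomes 4
  Position 8 '(': depth becomes 5
  Position 9 ')': depth becomes 4
  Position 10 ')': depth becomes 3
  Position 11 '(': depth becomes 4
  Position 12 '(': depth becomes 5
  Position 13 '(': depth becomes 6
  Position 14 '(': depth becomes 7
  Position 15 '(': depth becomes 8
  Position 16 ')': depth becomes 7
  Position 17 ')': depth becomes 6
  Position 18 ')': depth becomes 5
  Position 19 ')': depth becomes 4
  Position 20 ')': depth becomes 3
  Position 21 ')': depth becomes 2
  Position 22 ')': depth becomes 1
  Position 23 ')': depth becomes 0
Maximum depth reached: 8

8


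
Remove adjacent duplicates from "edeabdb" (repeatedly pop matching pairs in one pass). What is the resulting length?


Input: edeabdb
Stack-based adjacent duplicate removal:
  Read 'e': push. Stack: e
  Read 'd': push. Stack: ed
  Read 'e': push. Stack: ede
  Read 'a': push. Stack: edea
  Read 'b': push. Stack: edeab
  Read 'd': push. Stack: edeabd
  Read 'b': push. Stack: edeabdb
Final stack: "edeabdb" (length 7)

7


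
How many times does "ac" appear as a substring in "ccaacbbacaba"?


Searching for "ac" in "ccaacbbacaba"
Scanning each position:
  Position 0: "cc" => no
  Position 1: "ca" => no
  Position 2: "aa" => no
  Position 3: "ac" => MATCH
  Position 4: "cb" => no
  Position 5: "bb" => no
  Position 6: "ba" => no
  Position 7: "ac" => MATCH
  Position 8: "ca" => no
  Position 9: "ab" => no
  Position 10: "ba" => no
Total occurrences: 2

2


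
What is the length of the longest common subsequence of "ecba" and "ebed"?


LCS of "ecba" and "ebed"
DP table:
           e    b    e    d
      0    0    0    0    0
  e   0    1    1    1    1
  c   0    1    1    1    1
  b   0    1    2    2    2
  a   0    1    2    2    2
LCS length = dp[4][4] = 2

2


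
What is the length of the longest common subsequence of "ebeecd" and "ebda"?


LCS of "ebeecd" and "ebda"
DP table:
           e    b    d    a
      0    0    0    0    0
  e   0    1    1    1    1
  b   0    1    2    2    2
  e   0    1    2    2    2
  e   0    1    2    2    2
  c   0    1    2    2    2
  d   0    1    2    3    3
LCS length = dp[6][4] = 3

3


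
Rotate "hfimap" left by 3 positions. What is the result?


Input: "hfimap", rotate left by 3
First 3 characters: "hfi"
Remaining characters: "map"
Concatenate remaining + first: "map" + "hfi" = "maphfi"

maphfi


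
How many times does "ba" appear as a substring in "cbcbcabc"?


Searching for "ba" in "cbcbcabc"
Scanning each position:
  Position 0: "cb" => no
  Position 1: "bc" => no
  Position 2: "cb" => no
  Position 3: "bc" => no
  Position 4: "ca" => no
  Position 5: "ab" => no
  Position 6: "bc" => no
Total occurrences: 0

0


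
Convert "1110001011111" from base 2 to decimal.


Input: "1110001011111" in base 2
Positional expansion:
  Digit '1' (value 1) x 2^12 = 4096
  Digit '1' (value 1) x 2^11 = 2048
  Digit '1' (value 1) x 2^10 = 1024
  Digit '0' (value 0) x 2^9 = 0
  Digit '0' (value 0) x 2^8 = 0
  Digit '0' (value 0) x 2^7 = 0
  Digit '1' (value 1) x 2^6 = 64
  Digit '0' (value 0) x 2^5 = 0
  Digit '1' (value 1) x 2^4 = 16
  Digit '1' (value 1) x 2^3 = 8
  Digit '1' (value 1) x 2^2 = 4
  Digit '1' (value 1) x 2^1 = 2
  Digit '1' (value 1) x 2^0 = 1
Sum = 7263

7263


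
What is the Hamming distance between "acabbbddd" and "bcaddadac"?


Comparing "acabbbddd" and "bcaddadac" position by position:
  Position 0: 'a' vs 'b' => differ
  Position 1: 'c' vs 'c' => same
  Position 2: 'a' vs 'a' => same
  Position 3: 'b' vs 'd' => differ
  Position 4: 'b' vs 'd' => differ
  Position 5: 'b' vs 'a' => differ
  Position 6: 'd' vs 'd' => same
  Position 7: 'd' vs 'a' => differ
  Position 8: 'd' vs 'c' => differ
Total differences (Hamming distance): 6

6


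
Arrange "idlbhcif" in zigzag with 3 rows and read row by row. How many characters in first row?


Zigzag "idlbhcif" into 3 rows:
Placing characters:
  'i' => row 0
  'd' => row 1
  'l' => row 2
  'b' => row 1
  'h' => row 0
  'c' => row 1
  'i' => row 2
  'f' => row 1
Rows:
  Row 0: "ih"
  Row 1: "dbcf"
  Row 2: "li"
First row length: 2

2


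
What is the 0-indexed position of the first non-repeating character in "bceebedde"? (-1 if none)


Input: bceebedde
Character frequencies:
  'b': 2
  'c': 1
  'd': 2
  'e': 4
Scanning left to right for freq == 1:
  Position 0 ('b'): freq=2, skip
  Position 1 ('c'): unique! => answer = 1

1


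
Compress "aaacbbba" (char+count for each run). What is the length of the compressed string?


Input: aaacbbba
Runs:
  'a' x 3 => "a3"
  'c' x 1 => "c1"
  'b' x 3 => "b3"
  'a' x 1 => "a1"
Compressed: "a3c1b3a1"
Compressed length: 8

8


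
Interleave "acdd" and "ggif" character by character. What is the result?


Interleaving "acdd" and "ggif":
  Position 0: 'a' from first, 'g' from second => "ag"
  Position 1: 'c' from first, 'g' from second => "cg"
  Position 2: 'd' from first, 'i' from second => "di"
  Position 3: 'd' from first, 'f' from second => "df"
Result: agcgdidf

agcgdidf


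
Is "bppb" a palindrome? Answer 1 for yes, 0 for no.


Input: bppb
Reversed: bppb
  Compare pos 0 ('b') with pos 3 ('b'): match
  Compare pos 1 ('p') with pos 2 ('p'): match
Result: palindrome

1


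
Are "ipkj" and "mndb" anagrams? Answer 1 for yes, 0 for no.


Strings: "ipkj", "mndb"
Sorted first:  ijkp
Sorted second: bdmn
Differ at position 0: 'i' vs 'b' => not anagrams

0


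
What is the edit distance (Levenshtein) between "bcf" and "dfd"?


Computing edit distance: "bcf" -> "dfd"
DP table:
           d    f    d
      0    1    2    3
  b   1    1    2    3
  c   2    2    2    3
  f   3    3    2    3
Edit distance = dp[3][3] = 3

3


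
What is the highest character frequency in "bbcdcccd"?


Input: bbcdcccd
Character counts:
  'b': 2
  'c': 4
  'd': 2
Maximum frequency: 4

4


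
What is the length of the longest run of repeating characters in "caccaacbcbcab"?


Input: "caccaacbcbcab"
Scanning for longest run:
  Position 1 ('a'): new char, reset run to 1
  Position 2 ('c'): new char, reset run to 1
  Position 3 ('c'): continues run of 'c', length=2
  Position 4 ('a'): new char, reset run to 1
  Position 5 ('a'): continues run of 'a', length=2
  Position 6 ('c'): new char, reset run to 1
  Position 7 ('b'): new char, reset run to 1
  Position 8 ('c'): new char, reset run to 1
  Position 9 ('b'): new char, reset run to 1
  Position 10 ('c'): new char, reset run to 1
  Position 11 ('a'): new char, reset run to 1
  Position 12 ('b'): new char, reset run to 1
Longest run: 'c' with length 2

2


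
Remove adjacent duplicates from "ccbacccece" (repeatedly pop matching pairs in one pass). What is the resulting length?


Input: ccbacccece
Stack-based adjacent duplicate removal:
  Read 'c': push. Stack: c
  Read 'c': matches stack top 'c' => pop. Stack: (empty)
  Read 'b': push. Stack: b
  Read 'a': push. Stack: ba
  Read 'c': push. Stack: bac
  Read 'c': matches stack top 'c' => pop. Stack: ba
  Read 'c': push. Stack: bac
  Read 'e': push. Stack: bace
  Read 'c': push. Stack: bacec
  Read 'e': push. Stack: bacece
Final stack: "bacece" (length 6)

6


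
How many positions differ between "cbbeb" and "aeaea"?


Comparing "cbbeb" and "aeaea" position by position:
  Position 0: 'c' vs 'a' => DIFFER
  Position 1: 'b' vs 'e' => DIFFER
  Position 2: 'b' vs 'a' => DIFFER
  Position 3: 'e' vs 'e' => same
  Position 4: 'b' vs 'a' => DIFFER
Positions that differ: 4

4


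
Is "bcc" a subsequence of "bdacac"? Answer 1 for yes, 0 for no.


Check if "bcc" is a subsequence of "bdacac"
Greedy scan:
  Position 0 ('b'): matches sub[0] = 'b'
  Position 1 ('d'): no match needed
  Position 2 ('a'): no match needed
  Position 3 ('c'): matches sub[1] = 'c'
  Position 4 ('a'): no match needed
  Position 5 ('c'): matches sub[2] = 'c'
All 3 characters matched => is a subsequence

1


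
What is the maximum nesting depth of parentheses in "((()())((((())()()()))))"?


Input: "((()())((((())()()()))))"
Tracking depth:
  Position 0 '(': depth becomes 1
  Position 1 '(': depth becomes 2
  Position 2 '(': depth becomes 3
  Position 3 ')': depth becomes 2
  Position 4 '(': depth becomes 3
  Position 5 ')': depth becomes 2
  Position 6 ')': depth becomes 1
  Position 7 '(': depth becomes 2
  Position 8 '(': depth becomes 3
  Position 9 '(': depth becomes 4
  Position 10 '(': depth becomes 5
  Position 11 '(': depth becomes 6
  Position 12 ')': depth becomes 5
  Position 13 ')': depth becomes 4
  Position 14 '(': depth becomes 5
  Position 15 ')': depth becomes 4
  Position 16 '(': depth becomes 5
  Position 17 ')': depth becomes 4
  Position 18 '(': depth becomes 5
  Position 19 ')': depth becomes 4
  Position 20 ')': depth becomes 3
  Position 21 ')': depth becomes 2
  Position 22 ')': depth becomes 1
  Position 23 ')': depth becomes 0
Maximum depth reached: 6

6


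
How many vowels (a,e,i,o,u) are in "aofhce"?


Input: aofhce
Checking each character:
  'a' at position 0: vowel (running total: 1)
  'o' at position 1: vowel (running total: 2)
  'f' at position 2: consonant
  'h' at position 3: consonant
  'c' at position 4: consonant
  'e' at position 5: vowel (running total: 3)
Total vowels: 3

3


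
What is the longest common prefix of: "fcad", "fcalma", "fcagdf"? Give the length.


Words: fcad, fcalma, fcagdf
  Position 0: all 'f' => match
  Position 1: all 'c' => match
  Position 2: all 'a' => match
  Position 3: ('d', 'l', 'g') => mismatch, stop
LCP = "fca" (length 3)

3


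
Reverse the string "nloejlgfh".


Input: nloejlgfh
Reading characters right to left:
  Position 8: 'h'
  Position 7: 'f'
  Position 6: 'g'
  Position 5: 'l'
  Position 4: 'j'
  Position 3: 'e'
  Position 2: 'o'
  Position 1: 'l'
  Position 0: 'n'
Reversed: hfgljeoln

hfgljeoln


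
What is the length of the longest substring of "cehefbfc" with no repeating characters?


Input: "cehefbfc"
Sliding window (track last position of each char):
  Position 0 ('c'): window [0,0] length 1 -- new best
  Position 1 ('e'): window [0,1] length 2 -- new best
  Position 2 ('h'): window [0,2] length 3 -- new best
  Position 3 ('e'): repeat (last at 1), move window start to 2
  Position 3 ('e'): window [2,3] length 2
  Position 4 ('f'): window [2,4] length 3
  Position 5 ('b'): window [2,5] length 4 -- new best
  Position 6 ('f'): repeat (last at 4), move window start to 5
  Position 6 ('f'): window [5,6] length 2
  Position 7 ('c'): window [5,7] length 3
Longest substring with no repeats: "hefb" with length 4

4


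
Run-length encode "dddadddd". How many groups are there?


Input: dddadddd
Scanning for consecutive runs:
  Group 1: 'd' x 3 (positions 0-2)
  Group 2: 'a' x 1 (positions 3-3)
  Group 3: 'd' x 4 (positions 4-7)
Total groups: 3

3


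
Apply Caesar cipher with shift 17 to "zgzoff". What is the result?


Caesar cipher: shift "zgzoff" by 17
  'z' (pos 25) + 17 = pos 16 = 'q'
  'g' (pos 6) + 17 = pos 23 = 'x'
  'z' (pos 25) + 17 = pos 16 = 'q'
  'o' (pos 14) + 17 = pos 5 = 'f'
  'f' (pos 5) + 17 = pos 22 = 'w'
  'f' (pos 5) + 17 = pos 22 = 'w'
Result: qxqfww

qxqfww


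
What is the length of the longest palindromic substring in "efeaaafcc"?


Input: "efeaaafcc"
Checking substrings for palindromes:
  [0:3] "efe" (len 3) => palindrome
  [3:6] "aaa" (len 3) => palindrome
  [3:5] "aa" (len 2) => palindrome
  [4:6] "aa" (len 2) => palindrome
  [7:9] "cc" (len 2) => palindrome
Longest palindromic substring: "efe" with length 3

3


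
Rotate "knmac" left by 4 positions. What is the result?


Input: "knmac", rotate left by 4
First 4 characters: "knma"
Remaining characters: "c"
Concatenate remaining + first: "c" + "knma" = "cknma"

cknma


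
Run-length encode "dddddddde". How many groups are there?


Input: dddddddde
Scanning for consecutive runs:
  Group 1: 'd' x 8 (positions 0-7)
  Group 2: 'e' x 1 (positions 8-8)
Total groups: 2

2


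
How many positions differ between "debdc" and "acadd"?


Comparing "debdc" and "acadd" position by position:
  Position 0: 'd' vs 'a' => DIFFER
  Position 1: 'e' vs 'c' => DIFFER
  Position 2: 'b' vs 'a' => DIFFER
  Position 3: 'd' vs 'd' => same
  Position 4: 'c' vs 'd' => DIFFER
Positions that differ: 4

4


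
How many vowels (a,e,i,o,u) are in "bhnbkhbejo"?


Input: bhnbkhbejo
Checking each character:
  'b' at position 0: consonant
  'h' at position 1: consonant
  'n' at position 2: consonant
  'b' at position 3: consonant
  'k' at position 4: consonant
  'h' at position 5: consonant
  'b' at position 6: consonant
  'e' at position 7: vowel (running total: 1)
  'j' at position 8: consonant
  'o' at position 9: vowel (running total: 2)
Total vowels: 2

2


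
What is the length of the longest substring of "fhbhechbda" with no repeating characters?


Input: "fhbhechbda"
Sliding window (track last position of each char):
  Position 0 ('f'): window [0,0] length 1 -- new best
  Position 1 ('h'): window [0,1] length 2 -- new best
  Position 2 ('b'): window [0,2] length 3 -- new best
  Position 3 ('h'): repeat (last at 1), move window start to 2
  Position 3 ('h'): window [2,3] length 2
  Position 4 ('e'): window [2,4] length 3
  Position 5 ('c'): window [2,5] length 4 -- new best
  Position 6 ('h'): repeat (last at 3), move window start to 4
  Position 6 ('h'): window [4,6] length 3
  Position 7 ('b'): window [4,7] length 4
  Position 8 ('d'): window [4,8] length 5 -- new best
  Position 9 ('a'): window [4,9] length 6 -- new best
Longest substring with no repeats: "echbda" with length 6

6


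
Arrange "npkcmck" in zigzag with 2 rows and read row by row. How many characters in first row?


Zigzag "npkcmck" into 2 rows:
Placing characters:
  'n' => row 0
  'p' => row 1
  'k' => row 0
  'c' => row 1
  'm' => row 0
  'c' => row 1
  'k' => row 0
Rows:
  Row 0: "nkmk"
  Row 1: "pcc"
First row length: 4

4


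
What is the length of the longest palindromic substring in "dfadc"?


Input: "dfadc"
Checking substrings for palindromes:
  No multi-char palindromic substrings found
Longest palindromic substring: "d" with length 1

1


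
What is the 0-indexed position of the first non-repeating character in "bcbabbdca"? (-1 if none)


Input: bcbabbdca
Character frequencies:
  'a': 2
  'b': 4
  'c': 2
  'd': 1
Scanning left to right for freq == 1:
  Position 0 ('b'): freq=4, skip
  Position 1 ('c'): freq=2, skip
  Position 2 ('b'): freq=4, skip
  Position 3 ('a'): freq=2, skip
  Position 4 ('b'): freq=4, skip
  Position 5 ('b'): freq=4, skip
  Position 6 ('d'): unique! => answer = 6

6


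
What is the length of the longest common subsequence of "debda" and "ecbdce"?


LCS of "debda" and "ecbdce"
DP table:
           e    c    b    d    c    e
      0    0    0    0    0    0    0
  d   0    0    0    0    1    1    1
  e   0    1    1    1    1    1    2
  b   0    1    1    2    2    2    2
  d   0    1    1    2    3    3    3
  a   0    1    1    2    3    3    3
LCS length = dp[5][6] = 3

3


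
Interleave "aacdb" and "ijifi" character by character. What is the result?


Interleaving "aacdb" and "ijifi":
  Position 0: 'a' from first, 'i' from second => "ai"
  Position 1: 'a' from first, 'j' from second => "aj"
  Position 2: 'c' from first, 'i' from second => "ci"
  Position 3: 'd' from first, 'f' from second => "df"
  Position 4: 'b' from first, 'i' from second => "bi"
Result: aiajcidfbi

aiajcidfbi


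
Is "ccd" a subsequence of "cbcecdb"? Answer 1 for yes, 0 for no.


Check if "ccd" is a subsequence of "cbcecdb"
Greedy scan:
  Position 0 ('c'): matches sub[0] = 'c'
  Position 1 ('b'): no match needed
  Position 2 ('c'): matches sub[1] = 'c'
  Position 3 ('e'): no match needed
  Position 4 ('c'): no match needed
  Position 5 ('d'): matches sub[2] = 'd'
  Position 6 ('b'): no match needed
All 3 characters matched => is a subsequence

1


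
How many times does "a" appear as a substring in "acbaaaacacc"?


Searching for "a" in "acbaaaacacc"
Scanning each position:
  Position 0: "a" => MATCH
  Position 1: "c" => no
  Position 2: "b" => no
  Position 3: "a" => MATCH
  Position 4: "a" => MATCH
  Position 5: "a" => MATCH
  Position 6: "a" => MATCH
  Position 7: "c" => no
  Position 8: "a" => MATCH
  Position 9: "c" => no
  Position 10: "c" => no
Total occurrences: 6

6


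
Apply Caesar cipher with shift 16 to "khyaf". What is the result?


Caesar cipher: shift "khyaf" by 16
  'k' (pos 10) + 16 = pos 0 = 'a'
  'h' (pos 7) + 16 = pos 23 = 'x'
  'y' (pos 24) + 16 = pos 14 = 'o'
  'a' (pos 0) + 16 = pos 16 = 'q'
  'f' (pos 5) + 16 = pos 21 = 'v'
Result: axoqv

axoqv


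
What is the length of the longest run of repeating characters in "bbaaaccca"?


Input: "bbaaaccca"
Scanning for longest run:
  Position 1 ('b'): continues run of 'b', length=2
  Position 2 ('a'): new char, reset run to 1
  Position 3 ('a'): continues run of 'a', length=2
  Position 4 ('a'): continues run of 'a', length=3
  Position 5 ('c'): new char, reset run to 1
  Position 6 ('c'): continues run of 'c', length=2
  Position 7 ('c'): continues run of 'c', length=3
  Position 8 ('a'): new char, reset run to 1
Longest run: 'a' with length 3

3


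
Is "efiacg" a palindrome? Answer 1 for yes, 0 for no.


Input: efiacg
Reversed: gcaife
  Compare pos 0 ('e') with pos 5 ('g'): MISMATCH
  Compare pos 1 ('f') with pos 4 ('c'): MISMATCH
  Compare pos 2 ('i') with pos 3 ('a'): MISMATCH
Result: not a palindrome

0


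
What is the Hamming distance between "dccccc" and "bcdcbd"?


Comparing "dccccc" and "bcdcbd" position by position:
  Position 0: 'd' vs 'b' => differ
  Position 1: 'c' vs 'c' => same
  Position 2: 'c' vs 'd' => differ
  Position 3: 'c' vs 'c' => same
  Position 4: 'c' vs 'b' => differ
  Position 5: 'c' vs 'd' => differ
Total differences (Hamming distance): 4

4


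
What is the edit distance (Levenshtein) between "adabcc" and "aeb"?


Computing edit distance: "adabcc" -> "aeb"
DP table:
           a    e    b
      0    1    2    3
  a   1    0    1    2
  d   2    1    1    2
  a   3    2    2    2
  b   4    3    3    2
  c   5    4    4    3
  c   6    5    5    4
Edit distance = dp[6][3] = 4

4


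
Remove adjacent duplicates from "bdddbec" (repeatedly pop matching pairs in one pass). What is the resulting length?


Input: bdddbec
Stack-based adjacent duplicate removal:
  Read 'b': push. Stack: b
  Read 'd': push. Stack: bd
  Read 'd': matches stack top 'd' => pop. Stack: b
  Read 'd': push. Stack: bd
  Read 'b': push. Stack: bdb
  Read 'e': push. Stack: bdbe
  Read 'c': push. Stack: bdbec
Final stack: "bdbec" (length 5)

5


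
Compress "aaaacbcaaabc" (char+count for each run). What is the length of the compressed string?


Input: aaaacbcaaabc
Runs:
  'a' x 4 => "a4"
  'c' x 1 => "c1"
  'b' x 1 => "b1"
  'c' x 1 => "c1"
  'a' x 3 => "a3"
  'b' x 1 => "b1"
  'c' x 1 => "c1"
Compressed: "a4c1b1c1a3b1c1"
Compressed length: 14

14


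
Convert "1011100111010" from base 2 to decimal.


Input: "1011100111010" in base 2
Positional expansion:
  Digit '1' (value 1) x 2^12 = 4096
  Digit '0' (value 0) x 2^11 = 0
  Digit '1' (value 1) x 2^10 = 1024
  Digit '1' (value 1) x 2^9 = 512
  Digit '1' (value 1) x 2^8 = 256
  Digit '0' (value 0) x 2^7 = 0
  Digit '0' (value 0) x 2^6 = 0
  Digit '1' (value 1) x 2^5 = 32
  Digit '1' (value 1) x 2^4 = 16
  Digit '1' (value 1) x 2^3 = 8
  Digit '0' (value 0) x 2^2 = 0
  Digit '1' (value 1) x 2^1 = 2
  Digit '0' (value 0) x 2^0 = 0
Sum = 5946

5946


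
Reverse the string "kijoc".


Input: kijoc
Reading characters right to left:
  Position 4: 'c'
  Position 3: 'o'
  Position 2: 'j'
  Position 1: 'i'
  Position 0: 'k'
Reversed: cojik

cojik


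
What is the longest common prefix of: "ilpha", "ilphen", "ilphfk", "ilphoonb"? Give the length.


Words: ilpha, ilphen, ilphfk, ilphoonb
  Position 0: all 'i' => match
  Position 1: all 'l' => match
  Position 2: all 'p' => match
  Position 3: all 'h' => match
  Position 4: ('a', 'e', 'f', 'o') => mismatch, stop
LCP = "ilph" (length 4)

4


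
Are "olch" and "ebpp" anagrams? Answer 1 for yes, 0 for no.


Strings: "olch", "ebpp"
Sorted first:  chlo
Sorted second: bepp
Differ at position 0: 'c' vs 'b' => not anagrams

0


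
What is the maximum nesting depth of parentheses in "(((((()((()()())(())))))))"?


Input: "(((((()((()()())(())))))))"
Tracking depth:
  Position 0 '(': depth becomes 1
  Position 1 '(': depth becomes 2
  Position 2 '(': depth becomes 3
  Position 3 '(': depth becomes 4
  Position 4 '(': depth becomes 5
  Position 5 '(': depth becomes 6
  Position 6 ')': depth becomes 5
  Position 7 '(': depth becomes 6
  Position 8 '(': depth becomes 7
  Position 9 '(': depth becomes 8
  Position 10 ')': depth becomes 7
  Position 11 '(': depth becomes 8
  Position 12 ')': depth becomes 7
  Position 13 '(': depth becomes 8
  Position 14 ')': depth becomes 7
  Position 15 ')': depth becomes 6
  Position 16 '(': depth becomes 7
  Position 17 '(': depth becomes 8
  Position 18 ')': depth becomes 7
  Position 19 ')': depth becomes 6
  Position 20 ')': depth becomes 5
  Position 21 ')': depth becomes 4
  Position 22 ')': depth becomes 3
  Position 23 ')': depth becomes 2
  Position 24 ')': depth becomes 1
  Position 25 ')': depth becomes 0
Maximum depth reached: 8

8


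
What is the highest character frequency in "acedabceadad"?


Input: acedabceadad
Character counts:
  'a': 4
  'b': 1
  'c': 2
  'd': 3
  'e': 2
Maximum frequency: 4

4


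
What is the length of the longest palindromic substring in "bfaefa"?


Input: "bfaefa"
Checking substrings for palindromes:
  No multi-char palindromic substrings found
Longest palindromic substring: "b" with length 1

1


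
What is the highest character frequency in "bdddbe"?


Input: bdddbe
Character counts:
  'b': 2
  'd': 3
  'e': 1
Maximum frequency: 3

3


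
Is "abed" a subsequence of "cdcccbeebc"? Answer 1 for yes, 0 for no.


Check if "abed" is a subsequence of "cdcccbeebc"
Greedy scan:
  Position 0 ('c'): no match needed
  Position 1 ('d'): no match needed
  Position 2 ('c'): no match needed
  Position 3 ('c'): no match needed
  Position 4 ('c'): no match needed
  Position 5 ('b'): no match needed
  Position 6 ('e'): no match needed
  Position 7 ('e'): no match needed
  Position 8 ('b'): no match needed
  Position 9 ('c'): no match needed
Only matched 0/4 characters => not a subsequence

0


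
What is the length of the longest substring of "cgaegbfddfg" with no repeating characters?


Input: "cgaegbfddfg"
Sliding window (track last position of each char):
  Position 0 ('c'): window [0,0] length 1 -- new best
  Position 1 ('g'): window [0,1] length 2 -- new best
  Position 2 ('a'): window [0,2] length 3 -- new best
  Position 3 ('e'): window [0,3] length 4 -- new best
  Position 4 ('g'): repeat (last at 1), move window start to 2
  Position 4 ('g'): window [2,4] length 3
  Position 5 ('b'): window [2,5] length 4
  Position 6 ('f'): window [2,6] length 5 -- new best
  Position 7 ('d'): window [2,7] length 6 -- new best
  Position 8 ('d'): repeat (last at 7), move window start to 8
  Position 8 ('d'): window [8,8] length 1
  Position 9 ('f'): window [8,9] length 2
  Position 10 ('g'): window [8,10] length 3
Longest substring with no repeats: "aegbfd" with length 6

6


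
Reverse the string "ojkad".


Input: ojkad
Reading characters right to left:
  Position 4: 'd'
  Position 3: 'a'
  Position 2: 'k'
  Position 1: 'j'
  Position 0: 'o'
Reversed: dakjo

dakjo


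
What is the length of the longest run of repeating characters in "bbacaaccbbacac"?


Input: "bbacaaccbbacac"
Scanning for longest run:
  Position 1 ('b'): continues run of 'b', length=2
  Position 2 ('a'): new char, reset run to 1
  Position 3 ('c'): new char, reset run to 1
  Position 4 ('a'): new char, reset run to 1
  Position 5 ('a'): continues run of 'a', length=2
  Position 6 ('c'): new char, reset run to 1
  Position 7 ('c'): continues run of 'c', length=2
  Position 8 ('b'): new char, reset run to 1
  Position 9 ('b'): continues run of 'b', length=2
  Position 10 ('a'): new char, reset run to 1
  Position 11 ('c'): new char, reset run to 1
  Position 12 ('a'): new char, reset run to 1
  Position 13 ('c'): new char, reset run to 1
Longest run: 'b' with length 2

2


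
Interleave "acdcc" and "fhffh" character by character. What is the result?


Interleaving "acdcc" and "fhffh":
  Position 0: 'a' from first, 'f' from second => "af"
  Position 1: 'c' from first, 'h' from second => "ch"
  Position 2: 'd' from first, 'f' from second => "df"
  Position 3: 'c' from first, 'f' from second => "cf"
  Position 4: 'c' from first, 'h' from second => "ch"
Result: afchdfcfch

afchdfcfch


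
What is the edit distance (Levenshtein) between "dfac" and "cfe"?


Computing edit distance: "dfac" -> "cfe"
DP table:
           c    f    e
      0    1    2    3
  d   1    1    2    3
  f   2    2    1    2
  a   3    3    2    2
  c   4    3    3    3
Edit distance = dp[4][3] = 3

3


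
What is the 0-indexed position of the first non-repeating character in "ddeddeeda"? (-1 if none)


Input: ddeddeeda
Character frequencies:
  'a': 1
  'd': 5
  'e': 3
Scanning left to right for freq == 1:
  Position 0 ('d'): freq=5, skip
  Position 1 ('d'): freq=5, skip
  Position 2 ('e'): freq=3, skip
  Position 3 ('d'): freq=5, skip
  Position 4 ('d'): freq=5, skip
  Position 5 ('e'): freq=3, skip
  Position 6 ('e'): freq=3, skip
  Position 7 ('d'): freq=5, skip
  Position 8 ('a'): unique! => answer = 8

8


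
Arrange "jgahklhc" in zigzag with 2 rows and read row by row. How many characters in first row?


Zigzag "jgahklhc" into 2 rows:
Placing characters:
  'j' => row 0
  'g' => row 1
  'a' => row 0
  'h' => row 1
  'k' => row 0
  'l' => row 1
  'h' => row 0
  'c' => row 1
Rows:
  Row 0: "jakh"
  Row 1: "ghlc"
First row length: 4

4


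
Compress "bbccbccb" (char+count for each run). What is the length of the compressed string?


Input: bbccbccb
Runs:
  'b' x 2 => "b2"
  'c' x 2 => "c2"
  'b' x 1 => "b1"
  'c' x 2 => "c2"
  'b' x 1 => "b1"
Compressed: "b2c2b1c2b1"
Compressed length: 10

10


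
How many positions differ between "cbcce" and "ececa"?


Comparing "cbcce" and "ececa" position by position:
  Position 0: 'c' vs 'e' => DIFFER
  Position 1: 'b' vs 'c' => DIFFER
  Position 2: 'c' vs 'e' => DIFFER
  Position 3: 'c' vs 'c' => same
  Position 4: 'e' vs 'a' => DIFFER
Positions that differ: 4

4


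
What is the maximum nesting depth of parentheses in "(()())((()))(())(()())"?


Input: "(()())((()))(())(()())"
Tracking depth:
  Position 0 '(': depth becomes 1
  Position 1 '(': depth becomes 2
  Position 2 ')': depth becomes 1
  Position 3 '(': depth becomes 2
  Position 4 ')': depth becomes 1
  Position 5 ')': depth becomes 0
  Position 6 '(': depth becomes 1
  Position 7 '(': depth becomes 2
  Position 8 '(': depth becomes 3
  Position 9 ')': depth becomes 2
  Position 10 ')': depth becomes 1
  Position 11 ')': depth becomes 0
  Position 12 '(': depth becomes 1
  Position 13 '(': depth becomes 2
  Position 14 ')': depth becomes 1
  Position 15 ')': depth becomes 0
  Position 16 '(': depth becomes 1
  Position 17 '(': depth becomes 2
  Position 18 ')': depth becomes 1
  Position 19 '(': depth becomes 2
  Position 20 ')': depth becomes 1
  Position 21 ')': depth becomes 0
Maximum depth reached: 3

3


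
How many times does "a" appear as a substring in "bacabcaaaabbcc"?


Searching for "a" in "bacabcaaaabbcc"
Scanning each position:
  Position 0: "b" => no
  Position 1: "a" => MATCH
  Position 2: "c" => no
  Position 3: "a" => MATCH
  Position 4: "b" => no
  Position 5: "c" => no
  Position 6: "a" => MATCH
  Position 7: "a" => MATCH
  Position 8: "a" => MATCH
  Position 9: "a" => MATCH
  Position 10: "b" => no
  Position 11: "b" => no
  Position 12: "c" => no
  Position 13: "c" => no
Total occurrences: 6

6


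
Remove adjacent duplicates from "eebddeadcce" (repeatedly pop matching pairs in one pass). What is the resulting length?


Input: eebddeadcce
Stack-based adjacent duplicate removal:
  Read 'e': push. Stack: e
  Read 'e': matches stack top 'e' => pop. Stack: (empty)
  Read 'b': push. Stack: b
  Read 'd': push. Stack: bd
  Read 'd': matches stack top 'd' => pop. Stack: b
  Read 'e': push. Stack: be
  Read 'a': push. Stack: bea
  Read 'd': push. Stack: bead
  Read 'c': push. Stack: beadc
  Read 'c': matches stack top 'c' => pop. Stack: bead
  Read 'e': push. Stack: beade
Final stack: "beade" (length 5)

5
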